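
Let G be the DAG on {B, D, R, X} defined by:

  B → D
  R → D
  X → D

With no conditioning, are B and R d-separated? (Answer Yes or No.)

Yes

The only undirected path from B to R is:
Path 1: B → D ← R
  D is a collider here and neither D nor any of its descendants is conditioned on, so the collider stays closed — the path is blocked at D.
All paths are blocked; B ⊥ R | ∅ holds.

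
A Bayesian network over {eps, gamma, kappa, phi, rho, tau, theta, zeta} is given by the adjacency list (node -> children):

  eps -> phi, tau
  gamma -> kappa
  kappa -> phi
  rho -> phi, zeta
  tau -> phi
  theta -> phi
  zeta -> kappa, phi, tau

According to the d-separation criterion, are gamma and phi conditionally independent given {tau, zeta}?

No — gamma and phi are not d-separated given {tau, zeta}.

Enumerating the 5 paths from gamma to phi and testing each for blocking by {tau, zeta}:
  1. gamma → kappa → phi — kappa:chain[open] ⇒ active
  2. gamma → kappa ← zeta → phi — kappa:collider[blocks]; zeta:fork[blocks] ⇒ blocked
  3. gamma → kappa ← zeta ← rho → phi — kappa:collider[blocks]; zeta:chain[blocks]; rho:fork[open] ⇒ blocked
  4. gamma → kappa ← zeta → tau → phi — kappa:collider[blocks]; zeta:fork[blocks]; tau:chain[blocks] ⇒ blocked
  5. gamma → kappa ← zeta → tau ← eps → phi — kappa:collider[blocks]; zeta:fork[blocks]; tau:collider[open]; eps:fork[open] ⇒ blocked
At least one path is unblocked, so d-separation fails.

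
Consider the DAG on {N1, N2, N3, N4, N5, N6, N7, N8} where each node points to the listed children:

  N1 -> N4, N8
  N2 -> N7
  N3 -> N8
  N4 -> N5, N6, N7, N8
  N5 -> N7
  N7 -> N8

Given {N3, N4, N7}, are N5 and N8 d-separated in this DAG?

Yes

There are 6 undirected paths between N5 and N8; checking each against the conditioning set {N3, N4, N7}:
  1. N5 ← N4 → N7 → N8 — N4:fork[blocks]; N7:chain[blocks] ⇒ blocked
  2. N5 ← N4 → N8 — N4:fork[blocks] ⇒ blocked
  3. N5 ← N4 ← N1 → N8 — N4:chain[blocks]; N1:fork[open] ⇒ blocked
  4. N5 → N7 ← N4 → N8 — N7:collider[open]; N4:fork[blocks] ⇒ blocked
  5. N5 → N7 ← N4 ← N1 → N8 — N7:collider[open]; N4:chain[blocks]; N1:fork[open] ⇒ blocked
  6. N5 → N7 → N8 — N7:chain[blocks] ⇒ blocked
Every path is blocked, so N5 and N8 are d-separated given {N3, N4, N7}.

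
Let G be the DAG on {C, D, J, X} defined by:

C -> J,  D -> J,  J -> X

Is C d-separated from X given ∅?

Only one path connects C and X:
  1. C → J → X — J:chain[open] ⇒ active
Since the path C → J → X is active, C and X are not d-separated given ∅.

No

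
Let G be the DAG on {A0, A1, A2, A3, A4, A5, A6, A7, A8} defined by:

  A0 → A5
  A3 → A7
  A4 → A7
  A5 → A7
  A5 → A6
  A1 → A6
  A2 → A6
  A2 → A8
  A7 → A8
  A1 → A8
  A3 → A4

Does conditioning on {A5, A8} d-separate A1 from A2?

No — A1 and A2 are not d-separated given {A5, A8}.

There are 4 undirected paths between A1 and A2; checking each against the conditioning set {A5, A8}:
  1. A1 → A8 ← A7 ← A5 → A6 ← A2 — A8:collider[open]; A7:chain[open]; A5:fork[blocks]; A6:collider[blocks] ⇒ blocked
  2. A1 → A8 ← A2 — A8:collider[open] ⇒ active
  3. A1 → A6 ← A2 — A6:collider[blocks] ⇒ blocked
  4. A1 → A6 ← A5 → A7 → A8 ← A2 — A6:collider[blocks]; A5:fork[blocks]; A7:chain[open]; A8:collider[open] ⇒ blocked
Since the path A1 → A8 ← A2 is active, A1 and A2 are not d-separated given {A5, A8}.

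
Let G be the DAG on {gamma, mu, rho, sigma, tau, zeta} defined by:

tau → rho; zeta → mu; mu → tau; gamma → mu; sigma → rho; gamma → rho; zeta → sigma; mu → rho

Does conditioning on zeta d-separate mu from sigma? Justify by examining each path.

Enumerating the 4 paths from mu to sigma and testing each for blocking by {zeta}:
  1. mu → tau → rho ← sigma — tau:chain[open]; rho:collider[blocks] ⇒ blocked
  2. mu ← zeta → sigma — zeta:fork[blocks] ⇒ blocked
  3. mu → rho ← sigma — rho:collider[blocks] ⇒ blocked
  4. mu ← gamma → rho ← sigma — gamma:fork[open]; rho:collider[blocks] ⇒ blocked
Every path is blocked, so mu and sigma are d-separated given {zeta}.

Yes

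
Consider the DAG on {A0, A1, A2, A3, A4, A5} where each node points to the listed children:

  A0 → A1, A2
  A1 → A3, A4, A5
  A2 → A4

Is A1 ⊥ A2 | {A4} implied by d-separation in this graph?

Enumerating the 2 paths from A1 to A2 and testing each for blocking by {A4}:
Path 1: A1 → A4 ← A2
  A4 is a collider and A4 is conditioned on, which opens it — no node blocks this path, so it is active.
Path 2: A1 ← A0 → A2
  A0 is a fork and A0 is not conditioned on — no node blocks this path, so it is active.
Since the path A1 → A4 ← A2 is active, A1 and A2 are not d-separated given {A4}.

No — A1 and A2 are not d-separated given {A4}.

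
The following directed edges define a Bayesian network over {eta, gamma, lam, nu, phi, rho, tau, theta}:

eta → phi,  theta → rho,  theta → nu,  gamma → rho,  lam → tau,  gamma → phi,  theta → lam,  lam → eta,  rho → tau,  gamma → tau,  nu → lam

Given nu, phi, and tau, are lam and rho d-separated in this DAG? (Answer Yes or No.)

No

6 paths connect lam and rho; each must be blocked for d-separation to hold:
Path 1: lam → eta → phi ← gamma → rho
  eta is a chain and eta is not conditioned on; phi is a collider and phi is conditioned on, which opens it; gamma is a fork and gamma is not conditioned on — no node blocks this path, so it is active.
Path 2: lam → eta → phi ← gamma → tau ← rho
  eta is a chain and eta is not conditioned on; phi is a collider and phi is conditioned on, which opens it; gamma is a fork and gamma is not conditioned on; tau is a collider and tau is conditioned on, which opens it — no node blocks this path, so it is active.
Path 3: lam → tau ← rho
  tau is a collider and tau is conditioned on, which opens it — no node blocks this path, so it is active.
Path 4: lam → tau ← gamma → rho
  tau is a collider and tau is conditioned on, which opens it; gamma is a fork and gamma is not conditioned on — no node blocks this path, so it is active.
Path 5: lam ← nu ← theta → rho
  nu is a chain here and nu is conditioned on, so the path is blocked at nu.
Path 6: lam ← theta → rho
  theta is a fork and theta is not conditioned on — no node blocks this path, so it is active.
At least one path is unblocked, so d-separation fails.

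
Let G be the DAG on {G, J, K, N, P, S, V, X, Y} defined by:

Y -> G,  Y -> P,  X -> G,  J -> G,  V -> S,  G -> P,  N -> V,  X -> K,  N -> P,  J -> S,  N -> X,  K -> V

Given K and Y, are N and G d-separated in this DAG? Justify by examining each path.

No

Enumerating the 6 paths from N to G and testing each for blocking by {K, Y}:
  1. N → X → K → V → S ← J → G — X:chain[open]; K:chain[blocks]; V:chain[open]; S:collider[blocks]; J:fork[open] ⇒ blocked
  2. N → X → G — X:chain[open] ⇒ active
  3. N → V ← K ← X → G — V:collider[blocks]; K:chain[blocks]; X:fork[open] ⇒ blocked
  4. N → V → S ← J → G — V:chain[open]; S:collider[blocks]; J:fork[open] ⇒ blocked
  5. N → P ← Y → G — P:collider[blocks]; Y:fork[blocks] ⇒ blocked
  6. N → P ← G — P:collider[blocks] ⇒ blocked
At least one path is unblocked, so d-separation fails.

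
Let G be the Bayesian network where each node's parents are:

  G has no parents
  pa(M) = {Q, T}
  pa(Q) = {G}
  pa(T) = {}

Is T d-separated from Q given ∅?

The only undirected path from T to Q is:
  1. T → M ← Q — M:collider[blocks] ⇒ blocked
All paths are blocked; T ⊥ Q | ∅ holds.

Yes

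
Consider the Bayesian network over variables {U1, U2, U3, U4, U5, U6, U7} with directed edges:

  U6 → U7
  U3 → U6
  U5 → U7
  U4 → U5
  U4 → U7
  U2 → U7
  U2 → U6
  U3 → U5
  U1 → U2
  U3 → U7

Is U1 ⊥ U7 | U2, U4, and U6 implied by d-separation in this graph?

5 paths connect U1 and U7; each must be blocked for d-separation to hold:
Path 1: U1 → U2 → U7
  U2 is a chain here and U2 is conditioned on, so the path is blocked at U2.
Path 2: U1 → U2 → U6 ← U3 → U5 ← U4 → U7
  U2 is a chain here and U2 is conditioned on, so the path is blocked at U2.
Path 3: U1 → U2 → U6 ← U3 → U5 → U7
  U2 is a chain here and U2 is conditioned on, so the path is blocked at U2.
Path 4: U1 → U2 → U6 ← U3 → U7
  U2 is a chain here and U2 is conditioned on, so the path is blocked at U2.
Path 5: U1 → U2 → U6 → U7
  U2 is a chain here and U2 is conditioned on, so the path is blocked at U2.
All paths are blocked; U1 ⊥ U7 | {U2, U4, U6} holds.

Yes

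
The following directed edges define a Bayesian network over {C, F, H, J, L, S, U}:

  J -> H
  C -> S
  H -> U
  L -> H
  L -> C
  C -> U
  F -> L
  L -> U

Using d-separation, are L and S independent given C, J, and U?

Yes

We examine all 3 paths between L and S:
Path 1: L → C → S
  C is a chain here and C is conditioned on, so the path is blocked at C.
Path 2: L → U ← C → S
  C is a fork here and C is conditioned on, so the path is blocked at C.
Path 3: L → H → U ← C → S
  C is a fork here and C is conditioned on, so the path is blocked at C.
Since every path is blocked, d-separation holds.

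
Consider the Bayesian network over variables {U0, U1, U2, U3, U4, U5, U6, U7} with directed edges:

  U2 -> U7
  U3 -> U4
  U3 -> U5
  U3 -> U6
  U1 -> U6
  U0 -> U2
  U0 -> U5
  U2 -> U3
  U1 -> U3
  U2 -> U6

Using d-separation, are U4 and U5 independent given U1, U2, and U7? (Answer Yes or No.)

4 paths connect U4 and U5; each must be blocked for d-separation to hold:
  1. U4 ← U3 → U5 — U3:fork[open] ⇒ active
  2. U4 ← U3 → U6 ← U2 ← U0 → U5 — U3:fork[open]; U6:collider[blocks]; U2:chain[blocks]; U0:fork[open] ⇒ blocked
  3. U4 ← U3 ← U2 ← U0 → U5 — U3:chain[open]; U2:chain[blocks]; U0:fork[open] ⇒ blocked
  4. U4 ← U3 ← U1 → U6 ← U2 ← U0 → U5 — U3:chain[open]; U1:fork[blocks]; U6:collider[blocks]; U2:chain[blocks]; U0:fork[open] ⇒ blocked
Since the path U4 ← U3 → U5 is active, U4 and U5 are not d-separated given {U1, U2, U7}.

No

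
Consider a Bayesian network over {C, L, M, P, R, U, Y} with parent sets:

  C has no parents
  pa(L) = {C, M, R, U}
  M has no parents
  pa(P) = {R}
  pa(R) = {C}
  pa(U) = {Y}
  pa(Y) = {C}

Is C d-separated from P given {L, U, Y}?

No

We examine all 3 paths between C and P:
Path 1: C → Y → U → L ← R → P
  Y is a chain here and Y is conditioned on, so the path is blocked at Y.
Path 2: C → R → P
  R is a chain and R is not conditioned on — no node blocks this path, so it is active.
Path 3: C → L ← R → P
  L is a collider and L is conditioned on, which opens it; R is a fork and R is not conditioned on — no node blocks this path, so it is active.
Because an active path exists, C and P are not d-separated.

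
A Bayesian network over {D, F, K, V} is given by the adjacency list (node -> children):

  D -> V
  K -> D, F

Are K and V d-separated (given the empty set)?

No

There is one path between K and V:
  1. K → D → V — D:chain[open] ⇒ active
At least one path is unblocked, so d-separation fails.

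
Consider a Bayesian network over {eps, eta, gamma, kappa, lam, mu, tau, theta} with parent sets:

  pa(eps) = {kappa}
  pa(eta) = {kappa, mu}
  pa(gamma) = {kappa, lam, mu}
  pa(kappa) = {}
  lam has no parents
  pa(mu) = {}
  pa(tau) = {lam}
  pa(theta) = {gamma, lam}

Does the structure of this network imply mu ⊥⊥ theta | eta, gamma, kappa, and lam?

There are 4 undirected paths between mu and theta; checking each against the conditioning set {eta, gamma, kappa, lam}:
  1. mu → eta ← kappa → gamma → theta — eta:collider[open]; kappa:fork[blocks]; gamma:chain[blocks] ⇒ blocked
  2. mu → eta ← kappa → gamma ← lam → theta — eta:collider[open]; kappa:fork[blocks]; gamma:collider[open]; lam:fork[blocks] ⇒ blocked
  3. mu → gamma → theta — gamma:chain[blocks] ⇒ blocked
  4. mu → gamma ← lam → theta — gamma:collider[open]; lam:fork[blocks] ⇒ blocked
Every path is blocked, so mu and theta are d-separated given {eta, gamma, kappa, lam}.

Yes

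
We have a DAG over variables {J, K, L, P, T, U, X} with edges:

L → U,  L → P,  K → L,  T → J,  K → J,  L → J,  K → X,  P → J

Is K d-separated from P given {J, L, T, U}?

We examine all 4 paths between K and P:
Path 1: K → L → P
  L is a chain here and L is conditioned on, so the path is blocked at L.
Path 2: K → L → J ← P
  L is a chain here and L is conditioned on, so the path is blocked at L.
Path 3: K → J ← L → P
  L is a fork here and L is conditioned on, so the path is blocked at L.
Path 4: K → J ← P
  J is a collider and J is conditioned on, which opens it — no node blocks this path, so it is active.
Since the path K → J ← P is active, K and P are not d-separated given {J, L, T, U}.

No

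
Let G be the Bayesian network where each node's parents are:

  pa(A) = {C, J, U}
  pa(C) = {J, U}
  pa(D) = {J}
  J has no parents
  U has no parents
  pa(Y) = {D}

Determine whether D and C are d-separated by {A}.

We examine all 3 paths between D and C:
  1. D ← J → C — J:fork[open] ⇒ active
  2. D ← J → A ← U → C — J:fork[open]; A:collider[open]; U:fork[open] ⇒ active
  3. D ← J → A ← C — J:fork[open]; A:collider[open] ⇒ active
At least one path is unblocked, so d-separation fails.

No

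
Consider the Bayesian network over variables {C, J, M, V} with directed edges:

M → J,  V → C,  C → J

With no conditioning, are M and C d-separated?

Yes

There is one path between M and C:
Path 1: M → J ← C
  J is a collider here and neither J nor any of its descendants is conditioned on, so the collider stays closed — the path is blocked at J.
All paths are blocked; M ⊥ C | ∅ holds.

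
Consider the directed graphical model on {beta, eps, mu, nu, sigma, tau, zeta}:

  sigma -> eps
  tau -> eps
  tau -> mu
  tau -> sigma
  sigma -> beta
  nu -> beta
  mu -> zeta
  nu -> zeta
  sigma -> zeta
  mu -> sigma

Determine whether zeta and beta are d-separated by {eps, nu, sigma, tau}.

Yes

There are 5 undirected paths between zeta and beta; checking each against the conditioning set {eps, nu, sigma, tau}:
  1. zeta ← sigma → beta — sigma:fork[blocks] ⇒ blocked
  2. zeta ← nu → beta — nu:fork[blocks] ⇒ blocked
  3. zeta ← mu ← tau → sigma → beta — mu:chain[open]; tau:fork[blocks]; sigma:chain[blocks] ⇒ blocked
  4. zeta ← mu ← tau → eps ← sigma → beta — mu:chain[open]; tau:fork[blocks]; eps:collider[open]; sigma:fork[blocks] ⇒ blocked
  5. zeta ← mu → sigma → beta — mu:fork[open]; sigma:chain[blocks] ⇒ blocked
Since every path is blocked, d-separation holds.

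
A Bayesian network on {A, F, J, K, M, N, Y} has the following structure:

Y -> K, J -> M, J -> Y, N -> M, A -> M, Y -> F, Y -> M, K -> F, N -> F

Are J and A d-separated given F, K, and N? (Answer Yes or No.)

We examine all 4 paths between J and A:
Path 1: J → Y → K → F ← N → M ← A
  K is a chain here and K is conditioned on, so the path is blocked at K.
Path 2: J → Y → M ← A
  M is a collider here and neither M nor any of its descendants is conditioned on, so the collider stays closed — the path is blocked at M.
Path 3: J → Y → F ← N → M ← A
  N is a fork here and N is conditioned on, so the path is blocked at N.
Path 4: J → M ← A
  M is a collider here and neither M nor any of its descendants is conditioned on, so the collider stays closed — the path is blocked at M.
Since every path is blocked, d-separation holds.

Yes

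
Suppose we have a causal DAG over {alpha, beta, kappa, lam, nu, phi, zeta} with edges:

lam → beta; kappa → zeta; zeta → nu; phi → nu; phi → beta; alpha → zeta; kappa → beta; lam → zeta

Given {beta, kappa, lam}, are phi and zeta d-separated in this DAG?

Yes

There are 3 undirected paths between phi and zeta; checking each against the conditioning set {beta, kappa, lam}:
Path 1: phi → nu ← zeta
  nu is a collider here and neither nu nor any of its descendants is conditioned on, so the collider stays closed — the path is blocked at nu.
Path 2: phi → beta ← lam → zeta
  lam is a fork here and lam is conditioned on, so the path is blocked at lam.
Path 3: phi → beta ← kappa → zeta
  kappa is a fork here and kappa is conditioned on, so the path is blocked at kappa.
Since every path is blocked, d-separation holds.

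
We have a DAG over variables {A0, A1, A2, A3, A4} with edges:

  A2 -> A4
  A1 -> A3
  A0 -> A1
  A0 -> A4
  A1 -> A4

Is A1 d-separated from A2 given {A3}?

Enumerating the 2 paths from A1 to A2 and testing each for blocking by {A3}:
Path 1: A1 → A4 ← A2
  A4 is a collider here and neither A4 nor any of its descendants is conditioned on, so the collider stays closed — the path is blocked at A4.
Path 2: A1 ← A0 → A4 ← A2
  A4 is a collider here and neither A4 nor any of its descendants is conditioned on, so the collider stays closed — the path is blocked at A4.
Every path is blocked, so A1 and A2 are d-separated given {A3}.

Yes — A1 and A2 are d-separated given {A3}.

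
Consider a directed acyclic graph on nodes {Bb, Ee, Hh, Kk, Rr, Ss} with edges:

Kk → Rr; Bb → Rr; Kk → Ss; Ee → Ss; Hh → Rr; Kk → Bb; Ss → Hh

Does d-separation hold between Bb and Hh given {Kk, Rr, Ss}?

No

Enumerating the 4 paths from Bb to Hh and testing each for blocking by {Kk, Rr, Ss}:
  1. Bb ← Kk → Rr ← Hh — Kk:fork[blocks]; Rr:collider[open] ⇒ blocked
  2. Bb ← Kk → Ss → Hh — Kk:fork[blocks]; Ss:chain[blocks] ⇒ blocked
  3. Bb → Rr ← Kk → Ss → Hh — Rr:collider[open]; Kk:fork[blocks]; Ss:chain[blocks] ⇒ blocked
  4. Bb → Rr ← Hh — Rr:collider[open] ⇒ active
At least one path is unblocked, so d-separation fails.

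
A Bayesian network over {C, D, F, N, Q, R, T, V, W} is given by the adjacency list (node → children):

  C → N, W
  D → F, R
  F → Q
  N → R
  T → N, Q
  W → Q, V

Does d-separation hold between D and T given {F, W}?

We examine all 4 paths between D and T:
  1. D → R ← N ← C → W → Q ← T — R:collider[blocks]; N:chain[open]; C:fork[open]; W:chain[blocks]; Q:collider[blocks] ⇒ blocked
  2. D → R ← N ← T — R:collider[blocks]; N:chain[open] ⇒ blocked
  3. D → F → Q ← T — F:chain[blocks]; Q:collider[blocks] ⇒ blocked
  4. D → F → Q ← W ← C → N ← T — F:chain[blocks]; Q:collider[blocks]; W:chain[blocks]; C:fork[open]; N:collider[blocks] ⇒ blocked
Every path is blocked, so D and T are d-separated given {F, W}.

Yes — D and T are d-separated given {F, W}.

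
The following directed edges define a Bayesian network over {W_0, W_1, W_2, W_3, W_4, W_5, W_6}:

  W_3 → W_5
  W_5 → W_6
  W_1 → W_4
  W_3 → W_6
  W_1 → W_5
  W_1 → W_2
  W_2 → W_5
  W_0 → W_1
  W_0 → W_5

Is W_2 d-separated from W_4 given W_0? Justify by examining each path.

No

We examine all 3 paths between W_2 and W_4:
  1. W_2 → W_5 ← W_0 → W_1 → W_4 — W_5:collider[blocks]; W_0:fork[blocks]; W_1:chain[open] ⇒ blocked
  2. W_2 → W_5 ← W_1 → W_4 — W_5:collider[blocks]; W_1:fork[open] ⇒ blocked
  3. W_2 ← W_1 → W_4 — W_1:fork[open] ⇒ active
Because an active path exists, W_2 and W_4 are not d-separated.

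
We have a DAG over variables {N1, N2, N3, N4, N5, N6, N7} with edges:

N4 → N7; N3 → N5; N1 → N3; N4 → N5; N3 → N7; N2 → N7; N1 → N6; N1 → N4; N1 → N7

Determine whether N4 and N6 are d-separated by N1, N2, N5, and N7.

There are 5 undirected paths between N4 and N6; checking each against the conditioning set {N1, N2, N5, N7}:
  1. N4 ← N1 → N6 — N1:fork[blocks] ⇒ blocked
  2. N4 → N7 ← N1 → N6 — N7:collider[open]; N1:fork[blocks] ⇒ blocked
  3. N4 → N7 ← N3 ← N1 → N6 — N7:collider[open]; N3:chain[open]; N1:fork[blocks] ⇒ blocked
  4. N4 → N5 ← N3 ← N1 → N6 — N5:collider[open]; N3:chain[open]; N1:fork[blocks] ⇒ blocked
  5. N4 → N5 ← N3 → N7 ← N1 → N6 — N5:collider[open]; N3:fork[open]; N7:collider[open]; N1:fork[blocks] ⇒ blocked
Every path is blocked, so N4 and N6 are d-separated given {N1, N2, N5, N7}.

Yes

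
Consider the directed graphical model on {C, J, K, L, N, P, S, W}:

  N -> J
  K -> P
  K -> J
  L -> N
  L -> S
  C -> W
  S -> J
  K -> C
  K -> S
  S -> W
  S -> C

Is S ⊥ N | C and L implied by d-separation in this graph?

Yes

There are 5 undirected paths between S and N; checking each against the conditioning set {C, L}:
  1. S → C ← K → J ← N — C:collider[open]; K:fork[open]; J:collider[blocks] ⇒ blocked
  2. S → J ← N — J:collider[blocks] ⇒ blocked
  3. S ← L → N — L:fork[blocks] ⇒ blocked
  4. S → W ← C ← K → J ← N — W:collider[blocks]; C:chain[blocks]; K:fork[open]; J:collider[blocks] ⇒ blocked
  5. S ← K → J ← N — K:fork[open]; J:collider[blocks] ⇒ blocked
All paths are blocked; S ⊥ N | {C, L} holds.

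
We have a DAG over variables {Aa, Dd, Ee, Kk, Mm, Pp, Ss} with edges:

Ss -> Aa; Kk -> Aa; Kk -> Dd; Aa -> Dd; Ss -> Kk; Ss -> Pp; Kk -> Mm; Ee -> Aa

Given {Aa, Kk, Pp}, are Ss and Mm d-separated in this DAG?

Enumerating the 3 paths from Ss to Mm and testing each for blocking by {Aa, Kk, Pp}:
Path 1: Ss → Aa → Dd ← Kk → Mm
  Aa is a chain here and Aa is conditioned on, so the path is blocked at Aa.
Path 2: Ss → Aa ← Kk → Mm
  Kk is a fork here and Kk is conditioned on, so the path is blocked at Kk.
Path 3: Ss → Kk → Mm
  Kk is a chain here and Kk is conditioned on, so the path is blocked at Kk.
Since every path is blocked, d-separation holds.

Yes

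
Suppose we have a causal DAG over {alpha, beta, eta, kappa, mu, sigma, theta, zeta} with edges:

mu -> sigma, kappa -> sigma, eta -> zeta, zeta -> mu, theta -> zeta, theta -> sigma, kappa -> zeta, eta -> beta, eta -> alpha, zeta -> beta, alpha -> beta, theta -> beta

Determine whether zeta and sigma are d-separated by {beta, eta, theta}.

We examine all 6 paths between zeta and sigma:
  1. zeta → beta ← theta → sigma — beta:collider[open]; theta:fork[blocks] ⇒ blocked
  2. zeta ← kappa → sigma — kappa:fork[open] ⇒ active
  3. zeta ← theta → sigma — theta:fork[blocks] ⇒ blocked
  4. zeta → mu → sigma — mu:chain[open] ⇒ active
  5. zeta ← eta → beta ← theta → sigma — eta:fork[blocks]; beta:collider[open]; theta:fork[blocks] ⇒ blocked
  6. zeta ← eta → alpha → beta ← theta → sigma — eta:fork[blocks]; alpha:chain[open]; beta:collider[open]; theta:fork[blocks] ⇒ blocked
Because an active path exists, zeta and sigma are not d-separated.

No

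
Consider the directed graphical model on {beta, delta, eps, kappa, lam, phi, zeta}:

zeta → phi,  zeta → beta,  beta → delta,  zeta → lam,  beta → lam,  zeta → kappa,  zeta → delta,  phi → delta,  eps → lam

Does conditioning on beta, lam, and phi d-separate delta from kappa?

No

We examine all 4 paths between delta and kappa:
Path 1: delta ← phi ← zeta → kappa
  phi is a chain here and phi is conditioned on, so the path is blocked at phi.
Path 2: delta ← beta ← zeta → kappa
  beta is a chain here and beta is conditioned on, so the path is blocked at beta.
Path 3: delta ← beta → lam ← zeta → kappa
  beta is a fork here and beta is conditioned on, so the path is blocked at beta.
Path 4: delta ← zeta → kappa
  zeta is a fork and zeta is not conditioned on — no node blocks this path, so it is active.
Because an active path exists, delta and kappa are not d-separated.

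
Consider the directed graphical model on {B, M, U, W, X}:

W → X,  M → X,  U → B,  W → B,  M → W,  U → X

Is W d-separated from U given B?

3 paths connect W and U; each must be blocked for d-separation to hold:
Path 1: W ← M → X ← U
  X is a collider here and neither X nor any of its descendants is conditioned on, so the collider stays closed — the path is blocked at X.
Path 2: W → B ← U
  B is a collider and B is conditioned on, which opens it — no node blocks this path, so it is active.
Path 3: W → X ← U
  X is a collider here and neither X nor any of its descendants is conditioned on, so the collider stays closed — the path is blocked at X.
Because an active path exists, W and U are not d-separated.

No — W and U are not d-separated given {B}.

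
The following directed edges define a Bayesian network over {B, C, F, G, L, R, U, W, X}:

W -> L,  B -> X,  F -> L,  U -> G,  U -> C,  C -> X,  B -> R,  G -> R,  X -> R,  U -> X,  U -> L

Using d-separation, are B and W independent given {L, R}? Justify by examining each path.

We examine all 6 paths between B and W:
  1. B → X ← C ← U → L ← W — X:collider[open]; C:chain[open]; U:fork[open]; L:collider[open] ⇒ active
  2. B → X → R ← G ← U → L ← W — X:chain[open]; R:collider[open]; G:chain[open]; U:fork[open]; L:collider[open] ⇒ active
  3. B → X ← U → L ← W — X:collider[open]; U:fork[open]; L:collider[open] ⇒ active
  4. B → R ← G ← U → L ← W — R:collider[open]; G:chain[open]; U:fork[open]; L:collider[open] ⇒ active
  5. B → R ← X ← C ← U → L ← W — R:collider[open]; X:chain[open]; C:chain[open]; U:fork[open]; L:collider[open] ⇒ active
  6. B → R ← X ← U → L ← W — R:collider[open]; X:chain[open]; U:fork[open]; L:collider[open] ⇒ active
At least one path is unblocked, so d-separation fails.

No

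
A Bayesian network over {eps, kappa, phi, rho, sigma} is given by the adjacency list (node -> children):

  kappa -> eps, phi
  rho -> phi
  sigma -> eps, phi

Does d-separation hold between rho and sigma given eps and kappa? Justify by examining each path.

2 paths connect rho and sigma; each must be blocked for d-separation to hold:
Path 1: rho → phi ← sigma
  phi is a collider here and neither phi nor any of its descendants is conditioned on, so the collider stays closed — the path is blocked at phi.
Path 2: rho → phi ← kappa → eps ← sigma
  phi is a collider here and neither phi nor any of its descendants is conditioned on, so the collider stays closed — the path is blocked at phi.
Since every path is blocked, d-separation holds.

Yes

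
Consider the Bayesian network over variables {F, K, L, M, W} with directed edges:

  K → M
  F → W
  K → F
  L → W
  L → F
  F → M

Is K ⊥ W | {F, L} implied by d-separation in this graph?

We examine all 4 paths between K and W:
  1. K → F ← L → W — F:collider[open]; L:fork[blocks] ⇒ blocked
  2. K → F → W — F:chain[blocks] ⇒ blocked
  3. K → M ← F ← L → W — M:collider[blocks]; F:chain[blocks]; L:fork[blocks] ⇒ blocked
  4. K → M ← F → W — M:collider[blocks]; F:fork[blocks] ⇒ blocked
Every path is blocked, so K and W are d-separated given {F, L}.

Yes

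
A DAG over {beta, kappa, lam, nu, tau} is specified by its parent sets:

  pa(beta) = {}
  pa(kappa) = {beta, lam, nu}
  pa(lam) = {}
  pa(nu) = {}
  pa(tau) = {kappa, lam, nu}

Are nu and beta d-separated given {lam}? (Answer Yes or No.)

We examine all 3 paths between nu and beta:
Path 1: nu → kappa ← beta
  kappa is a collider here and neither kappa nor any of its descendants is conditioned on, so the collider stays closed — the path is blocked at kappa.
Path 2: nu → tau ← kappa ← beta
  tau is a collider here and neither tau nor any of its descendants is conditioned on, so the collider stays closed — the path is blocked at tau.
Path 3: nu → tau ← lam → kappa ← beta
  tau is a collider here and neither tau nor any of its descendants is conditioned on, so the collider stays closed — the path is blocked at tau.
Since every path is blocked, d-separation holds.

Yes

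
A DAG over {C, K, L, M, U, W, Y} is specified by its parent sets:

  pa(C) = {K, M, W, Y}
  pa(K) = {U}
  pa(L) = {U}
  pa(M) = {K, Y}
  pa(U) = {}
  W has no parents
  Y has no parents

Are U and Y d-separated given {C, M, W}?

We examine all 4 paths between U and Y:
Path 1: U → K → C ← M ← Y
  M is a chain here and M is conditioned on, so the path is blocked at M.
Path 2: U → K → C ← Y
  K is a chain and K is not conditioned on; C is a collider and C is conditioned on, which opens it — no node blocks this path, so it is active.
Path 3: U → K → M → C ← Y
  M is a chain here and M is conditioned on, so the path is blocked at M.
Path 4: U → K → M ← Y
  K is a chain and K is not conditioned on; M is a collider and M is conditioned on, which opens it — no node blocks this path, so it is active.
Since the path U → K → C ← Y is active, U and Y are not d-separated given {C, M, W}.

No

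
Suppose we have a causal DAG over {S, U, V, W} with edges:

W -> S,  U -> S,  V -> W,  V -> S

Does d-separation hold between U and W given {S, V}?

2 paths connect U and W; each must be blocked for d-separation to hold:
Path 1: U → S ← W
  S is a collider and S is conditioned on, which opens it — no node blocks this path, so it is active.
Path 2: U → S ← V → W
  V is a fork here and V is conditioned on, so the path is blocked at V.
Since the path U → S ← W is active, U and W are not d-separated given {S, V}.

No — U and W are not d-separated given {S, V}.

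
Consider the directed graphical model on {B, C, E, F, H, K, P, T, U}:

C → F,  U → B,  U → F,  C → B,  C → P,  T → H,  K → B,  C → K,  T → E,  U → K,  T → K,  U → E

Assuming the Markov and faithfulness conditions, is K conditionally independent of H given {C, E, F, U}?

No — K and H are not d-separated given {C, E, F, U}.

Enumerating the 6 paths from K to H and testing each for blocking by {C, E, F, U}:
Path 1: K → B ← U → E ← T → H
  B is a collider here and neither B nor any of its descendants is conditioned on, so the collider stays closed — the path is blocked at B.
Path 2: K → B ← C → F ← U → E ← T → H
  B is a collider here and neither B nor any of its descendants is conditioned on, so the collider stays closed — the path is blocked at B.
Path 3: K ← T → H
  T is a fork and T is not conditioned on — no node blocks this path, so it is active.
Path 4: K ← U → E ← T → H
  U is a fork here and U is conditioned on, so the path is blocked at U.
Path 5: K ← C → B ← U → E ← T → H
  C is a fork here and C is conditioned on, so the path is blocked at C.
Path 6: K ← C → F ← U → E ← T → H
  C is a fork here and C is conditioned on, so the path is blocked at C.
At least one path is unblocked, so d-separation fails.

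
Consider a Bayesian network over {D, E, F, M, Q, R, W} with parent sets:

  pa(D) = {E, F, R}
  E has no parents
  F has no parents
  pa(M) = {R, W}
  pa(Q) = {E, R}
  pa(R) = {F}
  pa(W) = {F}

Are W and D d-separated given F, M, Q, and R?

Yes

6 paths connect W and D; each must be blocked for d-separation to hold:
  1. W ← F → D — F:fork[blocks] ⇒ blocked
  2. W ← F → R → Q ← E → D — F:fork[blocks]; R:chain[blocks]; Q:collider[open]; E:fork[open] ⇒ blocked
  3. W ← F → R → D — F:fork[blocks]; R:chain[blocks] ⇒ blocked
  4. W → M ← R ← F → D — M:collider[open]; R:chain[blocks]; F:fork[blocks] ⇒ blocked
  5. W → M ← R → Q ← E → D — M:collider[open]; R:fork[blocks]; Q:collider[open]; E:fork[open] ⇒ blocked
  6. W → M ← R → D — M:collider[open]; R:fork[blocks] ⇒ blocked
Since every path is blocked, d-separation holds.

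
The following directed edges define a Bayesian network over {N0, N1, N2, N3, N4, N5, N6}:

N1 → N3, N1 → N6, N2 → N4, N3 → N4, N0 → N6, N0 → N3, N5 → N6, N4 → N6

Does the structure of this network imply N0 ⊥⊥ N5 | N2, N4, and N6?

No

We examine all 3 paths between N0 and N5:
Path 1: N0 → N3 → N4 → N6 ← N5
  N4 is a chain here and N4 is conditioned on, so the path is blocked at N4.
Path 2: N0 → N3 ← N1 → N6 ← N5
  N3 is a collider and its descendant N6 is conditioned on, which opens it; N1 is a fork and N1 is not conditioned on; N6 is a collider and N6 is conditioned on, which opens it — no node blocks this path, so it is active.
Path 3: N0 → N6 ← N5
  N6 is a collider and N6 is conditioned on, which opens it — no node blocks this path, so it is active.
Since the path N0 → N3 ← N1 → N6 ← N5 is active, N0 and N5 are not d-separated given {N2, N4, N6}.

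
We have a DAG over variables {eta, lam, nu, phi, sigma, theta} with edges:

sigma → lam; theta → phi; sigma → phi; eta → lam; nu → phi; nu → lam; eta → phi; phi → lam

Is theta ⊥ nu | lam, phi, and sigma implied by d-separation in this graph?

No

Enumerating the 4 paths from theta to nu and testing each for blocking by {lam, phi, sigma}:
  1. theta → phi ← nu — phi:collider[open] ⇒ active
  2. theta → phi ← sigma → lam ← nu — phi:collider[open]; sigma:fork[blocks]; lam:collider[open] ⇒ blocked
  3. theta → phi ← eta → lam ← nu — phi:collider[open]; eta:fork[open]; lam:collider[open] ⇒ active
  4. theta → phi → lam ← nu — phi:chain[blocks]; lam:collider[open] ⇒ blocked
Since the path theta → phi ← nu is active, theta and nu are not d-separated given {lam, phi, sigma}.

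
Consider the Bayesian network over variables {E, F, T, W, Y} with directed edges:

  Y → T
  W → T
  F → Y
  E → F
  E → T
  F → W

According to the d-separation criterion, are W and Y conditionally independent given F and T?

No

4 paths connect W and Y; each must be blocked for d-separation to hold:
Path 1: W ← F → Y
  F is a fork here and F is conditioned on, so the path is blocked at F.
Path 2: W ← F ← E → T ← Y
  F is a chain here and F is conditioned on, so the path is blocked at F.
Path 3: W → T ← Y
  T is a collider and T is conditioned on, which opens it — no node blocks this path, so it is active.
Path 4: W → T ← E → F → Y
  F is a chain here and F is conditioned on, so the path is blocked at F.
At least one path is unblocked, so d-separation fails.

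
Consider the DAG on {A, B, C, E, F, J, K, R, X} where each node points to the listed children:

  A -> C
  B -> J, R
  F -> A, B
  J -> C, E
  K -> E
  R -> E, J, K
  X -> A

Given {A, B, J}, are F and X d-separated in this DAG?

No

We examine all 5 paths between F and X:
  1. F → B → J → C ← A ← X — B:chain[blocks]; J:chain[blocks]; C:collider[blocks]; A:chain[blocks] ⇒ blocked
  2. F → B → R → E ← J → C ← A ← X — B:chain[blocks]; R:chain[open]; E:collider[blocks]; J:fork[blocks]; C:collider[blocks]; A:chain[blocks] ⇒ blocked
  3. F → B → R → K → E ← J → C ← A ← X — B:chain[blocks]; R:chain[open]; K:chain[open]; E:collider[blocks]; J:fork[blocks]; C:collider[blocks]; A:chain[blocks] ⇒ blocked
  4. F → B → R → J → C ← A ← X — B:chain[blocks]; R:chain[open]; J:chain[blocks]; C:collider[blocks]; A:chain[blocks] ⇒ blocked
  5. F → A ← X — A:collider[open] ⇒ active
At least one path is unblocked, so d-separation fails.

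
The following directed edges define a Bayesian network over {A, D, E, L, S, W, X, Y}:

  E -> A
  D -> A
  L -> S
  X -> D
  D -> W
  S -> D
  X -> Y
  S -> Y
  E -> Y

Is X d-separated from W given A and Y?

There are 3 undirected paths between X and W; checking each against the conditioning set {A, Y}:
Path 1: X → D → W
  D is a chain and D is not conditioned on — no node blocks this path, so it is active.
Path 2: X → Y ← E → A ← D → W
  Y is a collider and Y is conditioned on, which opens it; E is a fork and E is not conditioned on; A is a collider and A is conditioned on, which opens it; D is a fork and D is not conditioned on — no node blocks this path, so it is active.
Path 3: X → Y ← S → D → W
  Y is a collider and Y is conditioned on, which opens it; S is a fork and S is not conditioned on; D is a chain and D is not conditioned on — no node blocks this path, so it is active.
Since the path X → D → W is active, X and W are not d-separated given {A, Y}.

No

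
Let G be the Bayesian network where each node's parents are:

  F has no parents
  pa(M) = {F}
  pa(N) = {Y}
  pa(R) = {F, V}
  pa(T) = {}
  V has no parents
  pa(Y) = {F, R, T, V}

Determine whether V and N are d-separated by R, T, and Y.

There are 3 undirected paths between V and N; checking each against the conditioning set {R, T, Y}:
Path 1: V → Y → N
  Y is a chain here and Y is conditioned on, so the path is blocked at Y.
Path 2: V → R → Y → N
  R is a chain here and R is conditioned on, so the path is blocked at R.
Path 3: V → R ← F → Y → N
  Y is a chain here and Y is conditioned on, so the path is blocked at Y.
All paths are blocked; V ⊥ N | {R, T, Y} holds.

Yes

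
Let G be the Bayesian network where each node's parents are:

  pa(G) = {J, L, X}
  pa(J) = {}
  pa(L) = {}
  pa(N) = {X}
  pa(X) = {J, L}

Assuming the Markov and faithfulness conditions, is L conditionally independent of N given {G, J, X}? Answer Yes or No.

Yes — L and N are d-separated given {G, J, X}.

There are 3 undirected paths between L and N; checking each against the conditioning set {G, J, X}:
Path 1: L → X → N
  X is a chain here and X is conditioned on, so the path is blocked at X.
Path 2: L → G ← J → X → N
  J is a fork here and J is conditioned on, so the path is blocked at J.
Path 3: L → G ← X → N
  X is a fork here and X is conditioned on, so the path is blocked at X.
All paths are blocked; L ⊥ N | {G, J, X} holds.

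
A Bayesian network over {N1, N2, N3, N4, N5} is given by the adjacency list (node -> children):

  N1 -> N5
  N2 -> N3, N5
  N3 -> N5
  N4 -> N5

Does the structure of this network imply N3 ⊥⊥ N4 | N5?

We examine all 2 paths between N3 and N4:
Path 1: N3 ← N2 → N5 ← N4
  N2 is a fork and N2 is not conditioned on; N5 is a collider and N5 is conditioned on, which opens it — no node blocks this path, so it is active.
Path 2: N3 → N5 ← N4
  N5 is a collider and N5 is conditioned on, which opens it — no node blocks this path, so it is active.
At least one path is unblocked, so d-separation fails.

No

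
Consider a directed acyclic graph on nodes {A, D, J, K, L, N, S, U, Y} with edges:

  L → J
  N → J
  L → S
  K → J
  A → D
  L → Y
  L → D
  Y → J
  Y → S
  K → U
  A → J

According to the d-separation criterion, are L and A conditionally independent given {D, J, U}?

Enumerating the 4 paths from L to A and testing each for blocking by {D, J, U}:
Path 1: L → S ← Y → J ← A
  S is a collider here and neither S nor any of its descendants is conditioned on, so the collider stays closed — the path is blocked at S.
Path 2: L → J ← A
  J is a collider and J is conditioned on, which opens it — no node blocks this path, so it is active.
Path 3: L → Y → J ← A
  Y is a chain and Y is not conditioned on; J is a collider and J is conditioned on, which opens it — no node blocks this path, so it is active.
Path 4: L → D ← A
  D is a collider and D is conditioned on, which opens it — no node blocks this path, so it is active.
At least one path is unblocked, so d-separation fails.

No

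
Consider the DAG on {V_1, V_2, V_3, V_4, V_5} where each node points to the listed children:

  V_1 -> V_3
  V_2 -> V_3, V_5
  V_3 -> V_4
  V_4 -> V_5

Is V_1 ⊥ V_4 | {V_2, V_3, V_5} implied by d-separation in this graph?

Yes — V_1 and V_4 are d-separated given {V_2, V_3, V_5}.

We examine all 2 paths between V_1 and V_4:
Path 1: V_1 → V_3 ← V_2 → V_5 ← V_4
  V_2 is a fork here and V_2 is conditioned on, so the path is blocked at V_2.
Path 2: V_1 → V_3 → V_4
  V_3 is a chain here and V_3 is conditioned on, so the path is blocked at V_3.
Since every path is blocked, d-separation holds.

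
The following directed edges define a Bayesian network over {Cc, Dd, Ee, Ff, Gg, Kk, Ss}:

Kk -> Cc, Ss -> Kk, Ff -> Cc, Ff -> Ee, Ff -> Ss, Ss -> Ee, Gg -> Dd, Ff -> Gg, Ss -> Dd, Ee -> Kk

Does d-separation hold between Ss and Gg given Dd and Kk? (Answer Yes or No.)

6 paths connect Ss and Gg; each must be blocked for d-separation to hold:
Path 1: Ss ← Ff → Gg
  Ff is a fork and Ff is not conditioned on — no node blocks this path, so it is active.
Path 2: Ss → Kk → Cc ← Ff → Gg
  Kk is a chain here and Kk is conditioned on, so the path is blocked at Kk.
Path 3: Ss → Kk ← Ee ← Ff → Gg
  Kk is a collider and Kk is conditioned on, which opens it; Ee is a chain and Ee is not conditioned on; Ff is a fork and Ff is not conditioned on — no node blocks this path, so it is active.
Path 4: Ss → Ee ← Ff → Gg
  Ee is a collider and its descendant Kk is conditioned on, which opens it; Ff is a fork and Ff is not conditioned on — no node blocks this path, so it is active.
Path 5: Ss → Ee → Kk → Cc ← Ff → Gg
  Kk is a chain here and Kk is conditioned on, so the path is blocked at Kk.
Path 6: Ss → Dd ← Gg
  Dd is a collider and Dd is conditioned on, which opens it — no node blocks this path, so it is active.
Since the path Ss ← Ff → Gg is active, Ss and Gg are not d-separated given {Dd, Kk}.

No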